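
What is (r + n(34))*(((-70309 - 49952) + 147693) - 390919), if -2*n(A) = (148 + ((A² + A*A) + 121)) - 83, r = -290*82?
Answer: 9097716123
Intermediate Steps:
r = -23780
n(A) = -93 - A² (n(A) = -((148 + ((A² + A*A) + 121)) - 83)/2 = -((148 + ((A² + A²) + 121)) - 83)/2 = -((148 + (2*A² + 121)) - 83)/2 = -((148 + (121 + 2*A²)) - 83)/2 = -((269 + 2*A²) - 83)/2 = -(186 + 2*A²)/2 = -93 - A²)
(r + n(34))*(((-70309 - 49952) + 147693) - 390919) = (-23780 + (-93 - 1*34²))*(((-70309 - 49952) + 147693) - 390919) = (-23780 + (-93 - 1*1156))*((-120261 + 147693) - 390919) = (-23780 + (-93 - 1156))*(27432 - 390919) = (-23780 - 1249)*(-363487) = -25029*(-363487) = 9097716123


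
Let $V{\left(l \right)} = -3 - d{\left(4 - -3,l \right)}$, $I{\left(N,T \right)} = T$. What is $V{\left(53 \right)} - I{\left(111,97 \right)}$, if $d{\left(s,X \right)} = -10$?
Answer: $-90$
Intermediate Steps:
$V{\left(l \right)} = 7$ ($V{\left(l \right)} = -3 - -10 = -3 + 10 = 7$)
$V{\left(53 \right)} - I{\left(111,97 \right)} = 7 - 97 = -90$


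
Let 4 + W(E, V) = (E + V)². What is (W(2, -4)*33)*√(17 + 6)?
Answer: 0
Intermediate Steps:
W(E, V) = -4 + (E + V)²
(W(2, -4)*33)*√(17 + 6) = ((-4 + (2 - 4)²)*33)*√(17 + 6) = ((-4 + (-2)²)*33)*√23 = ((-4 + 4)*33)*√23 = (0*33)*√23 = 0*√23 = 0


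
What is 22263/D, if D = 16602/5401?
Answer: 40080821/5534 ≈ 7242.6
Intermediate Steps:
D = 16602/5401 (D = 16602*(1/5401) = 16602/5401 ≈ 3.0739)
22263/D = 22263/(16602/5401) = 22263*(5401/16602) = 40080821/5534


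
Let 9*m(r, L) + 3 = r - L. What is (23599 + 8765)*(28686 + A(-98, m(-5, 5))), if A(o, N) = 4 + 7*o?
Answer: 906321456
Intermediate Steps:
m(r, L) = -1/3 - L/9 + r/9 (m(r, L) = -1/3 + (r - L)/9 = -1/3 + (-L/9 + r/9) = -1/3 - L/9 + r/9)
(23599 + 8765)*(28686 + A(-98, m(-5, 5))) = (23599 + 8765)*(28686 + (4 + 7*(-98))) = 32364*(28686 + (4 - 686)) = 32364*(28686 - 682) = 32364*28004 = 906321456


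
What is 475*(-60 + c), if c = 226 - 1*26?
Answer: 66500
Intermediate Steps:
c = 200 (c = 226 - 26 = 200)
475*(-60 + c) = 475*(-60 + 200) = 475*140 = 66500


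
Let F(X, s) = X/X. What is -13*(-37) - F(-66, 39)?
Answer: 480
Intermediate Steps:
F(X, s) = 1
-13*(-37) - F(-66, 39) = -13*(-37) - 1*1 = 481 - 1 = 480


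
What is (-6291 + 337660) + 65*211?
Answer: 345084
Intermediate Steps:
(-6291 + 337660) + 65*211 = 331369 + 13715 = 345084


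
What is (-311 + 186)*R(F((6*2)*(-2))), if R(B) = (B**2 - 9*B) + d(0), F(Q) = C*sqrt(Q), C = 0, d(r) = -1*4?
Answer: 500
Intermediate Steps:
d(r) = -4
F(Q) = 0 (F(Q) = 0*sqrt(Q) = 0)
R(B) = -4 + B**2 - 9*B (R(B) = (B**2 - 9*B) - 4 = -4 + B**2 - 9*B)
(-311 + 186)*R(F((6*2)*(-2))) = (-311 + 186)*(-4 + 0**2 - 9*0) = -125*(-4 + 0 + 0) = -125*(-4) = 500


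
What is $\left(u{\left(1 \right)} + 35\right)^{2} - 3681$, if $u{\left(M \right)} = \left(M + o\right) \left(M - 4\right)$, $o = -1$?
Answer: $-2456$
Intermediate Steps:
$u{\left(M \right)} = \left(-1 + M\right) \left(-4 + M\right)$ ($u{\left(M \right)} = \left(M - 1\right) \left(M - 4\right) = \left(-1 + M\right) \left(-4 + M\right)$)
$\left(u{\left(1 \right)} + 35\right)^{2} - 3681 = \left(\left(4 + 1^{2} - 5\right) + 35\right)^{2} - 3681 = \left(\left(4 + 1 - 5\right) + 35\right)^{2} - 3681 = \left(0 + 35\right)^{2} - 3681 = 35^{2} - 3681 = 1225 - 3681 = -2456$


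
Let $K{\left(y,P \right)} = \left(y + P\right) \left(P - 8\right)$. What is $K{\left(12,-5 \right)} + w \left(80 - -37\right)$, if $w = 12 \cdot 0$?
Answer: $-91$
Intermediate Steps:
$K{\left(y,P \right)} = \left(-8 + P\right) \left(P + y\right)$ ($K{\left(y,P \right)} = \left(P + y\right) \left(-8 + P\right) = \left(-8 + P\right) \left(P + y\right)$)
$w = 0$
$K{\left(12,-5 \right)} + w \left(80 - -37\right) = \left(\left(-5\right)^{2} - -40 - 96 - 60\right) + 0 \left(80 - -37\right) = \left(25 + 40 - 96 - 60\right) + 0 \left(80 + 37\right) = -91 + 0 \cdot 117 = -91 + 0 = -91$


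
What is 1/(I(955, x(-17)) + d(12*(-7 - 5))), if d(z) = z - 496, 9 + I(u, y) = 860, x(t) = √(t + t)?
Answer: 1/211 ≈ 0.0047393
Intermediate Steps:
x(t) = √2*√t (x(t) = √(2*t) = √2*√t)
I(u, y) = 851 (I(u, y) = -9 + 860 = 851)
d(z) = -496 + z
1/(I(955, x(-17)) + d(12*(-7 - 5))) = 1/(851 + (-496 + 12*(-7 - 5))) = 1/(851 + (-496 + 12*(-12))) = 1/(851 + (-496 - 144)) = 1/(851 - 640) = 1/211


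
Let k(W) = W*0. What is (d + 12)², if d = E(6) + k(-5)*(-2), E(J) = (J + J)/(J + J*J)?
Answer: 7396/49 ≈ 150.94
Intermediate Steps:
E(J) = 2*J/(J + J²) (E(J) = (2*J)/(J + J²) = 2*J/(J + J²))
k(W) = 0
d = 2/7 (d = 2/(1 + 6) + 0*(-2) = 2/7 + 0 = 2/7 ≈ 0.28571)
(d + 12)² = (2/7 + 12)² = (86/7)² = 7396/49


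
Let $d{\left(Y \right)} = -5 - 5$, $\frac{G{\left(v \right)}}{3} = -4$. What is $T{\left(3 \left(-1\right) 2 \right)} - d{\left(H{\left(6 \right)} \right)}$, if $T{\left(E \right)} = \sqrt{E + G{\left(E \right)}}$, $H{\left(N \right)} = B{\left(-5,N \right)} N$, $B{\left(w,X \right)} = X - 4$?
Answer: $10 + 3 i \sqrt{2} \approx 10.0 + 4.2426 i$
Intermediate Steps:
$G{\left(v \right)} = -12$ ($G{\left(v \right)} = 3 \left(-4\right) = -12$)
$B{\left(w,X \right)} = -4 + X$
$H{\left(N \right)} = N \left(-4 + N\right)$ ($H{\left(N \right)} = \left(-4 + N\right) N = N \left(-4 + N\right)$)
$d{\left(Y \right)} = -10$ ($d{\left(Y \right)} = -5 - 5 = -10$)
$T{\left(E \right)} = \sqrt{-12 + E}$ ($T{\left(E \right)} = \sqrt{E - 12} = \sqrt{-12 + E}$)
$T{\left(3 \left(-1\right) 2 \right)} - d{\left(H{\left(6 \right)} \right)} = \sqrt{-12 + 3 \left(-1\right) 2} - -10 = \sqrt{-12 - 6} + 10 = \sqrt{-18} + 10 = 3 i \sqrt{2} + 10 = 10 + 3 i \sqrt{2}$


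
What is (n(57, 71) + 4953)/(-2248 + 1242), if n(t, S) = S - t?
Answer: -4967/1006 ≈ -4.9374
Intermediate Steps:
(n(57, 71) + 4953)/(-2248 + 1242) = ((71 - 1*57) + 4953)/(-2248 + 1242) = ((71 - 57) + 4953)/(-1006) = (14 + 4953)*(-1/1006) = 4967*(-1/1006) = -4967/1006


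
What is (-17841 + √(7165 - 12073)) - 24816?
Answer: -42657 + 2*I*√1227 ≈ -42657.0 + 70.057*I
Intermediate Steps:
(-17841 + √(7165 - 12073)) - 24816 = (-17841 + √(-4908)) - 24816 = (-17841 + 2*I*√1227) - 24816 = -42657 + 2*I*√1227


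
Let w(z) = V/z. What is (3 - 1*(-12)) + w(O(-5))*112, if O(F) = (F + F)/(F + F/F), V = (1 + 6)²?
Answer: 11051/5 ≈ 2210.2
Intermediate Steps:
V = 49 (V = 7² = 49)
O(F) = 2*F/(1 + F) (O(F) = (2*F)/(F + 1) = (2*F)/(1 + F) = 2*F/(1 + F))
w(z) = 49/z
(3 - 1*(-12)) + w(O(-5))*112 = (3 - 1*(-12)) + (49/((2*(-5)/(1 - 5))))*112 = (3 + 12) + (49/((2*(-5)/(-4))))*112 = 15 + (49/((2*(-5)*(-¼))))*112 = 15 + (49/(5/2))*112 = 15 + (49*(⅖))*112 = 15 + (98/5)*112 = 15 + 10976/5 = 11051/5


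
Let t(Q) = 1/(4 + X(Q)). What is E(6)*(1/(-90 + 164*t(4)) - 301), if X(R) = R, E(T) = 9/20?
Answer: -376569/2780 ≈ -135.46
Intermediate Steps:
E(T) = 9/20 (E(T) = 9*(1/20) = 9/20)
t(Q) = 1/(4 + Q)
E(6)*(1/(-90 + 164*t(4)) - 301) = 9*(1/(-90 + 164/(4 + 4)) - 301)/20 = 9*(1/(-90 + 164/8) - 301)/20 = 9*(1/(-90 + 164*(⅛)) - 301)/20 = 9*(1/(-90 + 41/2) - 301)/20 = 9*(1/(-139/2) - 301)/20 = 9*(-2/139 - 301)/20 = (9/20)*(-41841/139) = -376569/2780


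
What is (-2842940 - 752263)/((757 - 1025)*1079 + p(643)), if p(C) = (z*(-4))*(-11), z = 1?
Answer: 1198401/96376 ≈ 12.435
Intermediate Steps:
p(C) = 44 (p(C) = (1*(-4))*(-11) = -4*(-11) = 44)
(-2842940 - 752263)/((757 - 1025)*1079 + p(643)) = (-2842940 - 752263)/((757 - 1025)*1079 + 44) = -3595203/(-268*1079 + 44) = -3595203/(-289172 + 44) = -3595203/(-289128) = -3595203*(-1/289128) = 1198401/96376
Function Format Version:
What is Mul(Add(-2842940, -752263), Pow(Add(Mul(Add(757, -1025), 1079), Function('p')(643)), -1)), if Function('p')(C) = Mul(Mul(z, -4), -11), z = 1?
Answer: Rational(1198401, 96376) ≈ 12.435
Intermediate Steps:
Function('p')(C) = 44 (Function('p')(C) = Mul(Mul(1, -4), -11) = Mul(-4, -11) = 44)
Mul(Add(-2842940, -752263), Pow(Add(Mul(Add(757, -1025), 1079), Function('p')(643)), -1)) = Mul(Add(-2842940, -752263), Pow(Add(Mul(Add(757, -1025), 1079), 44), -1)) = Mul(-3595203, Pow(Add(Mul(-268, 1079), 44), -1)) = Mul(-3595203, Pow(Add(-289172, 44), -1)) = Mul(-3595203, Pow(-289128, -1)) = Mul(-3595203, Rational(-1, 289128)) = Rational(1198401, 96376)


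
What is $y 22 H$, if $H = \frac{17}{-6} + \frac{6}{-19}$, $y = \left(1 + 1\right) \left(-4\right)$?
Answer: $\frac{31592}{57} \approx 554.25$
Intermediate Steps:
$y = -8$ ($y = 2 \left(-4\right) = -8$)
$H = - \frac{359}{114}$ ($H = 17 \left(- \frac{1}{6}\right) + 6 \left(- \frac{1}{19}\right) = - \frac{17}{6} - \frac{6}{19} = - \frac{359}{114} \approx -3.1491$)
$y 22 H = \left(-8\right) 22 \left(- \frac{359}{114}\right) = \left(-176\right) \left(- \frac{359}{114}\right) = \frac{31592}{57}$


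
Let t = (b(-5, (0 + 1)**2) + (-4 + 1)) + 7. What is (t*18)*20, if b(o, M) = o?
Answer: -360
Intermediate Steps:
t = -1 (t = (-5 + (-4 + 1)) + 7 = (-5 - 3) + 7 = -8 + 7 = -1)
(t*18)*20 = -1*18*20 = -18*20 = -360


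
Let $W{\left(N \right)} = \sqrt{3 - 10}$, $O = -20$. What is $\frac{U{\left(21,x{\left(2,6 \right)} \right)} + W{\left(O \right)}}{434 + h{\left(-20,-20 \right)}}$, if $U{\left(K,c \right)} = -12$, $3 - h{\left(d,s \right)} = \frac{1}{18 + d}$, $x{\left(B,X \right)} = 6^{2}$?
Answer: $- \frac{24}{875} + \frac{2 i \sqrt{7}}{875} \approx -0.027429 + 0.0060474 i$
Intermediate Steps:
$x{\left(B,X \right)} = 36$
$h{\left(d,s \right)} = 3 - \frac{1}{18 + d}$
$W{\left(N \right)} = i \sqrt{7}$ ($W{\left(N \right)} = \sqrt{-7} = i \sqrt{7}$)
$\frac{U{\left(21,x{\left(2,6 \right)} \right)} + W{\left(O \right)}}{434 + h{\left(-20,-20 \right)}} = \frac{-12 + i \sqrt{7}}{434 + \frac{53 + 3 \left(-20\right)}{18 - 20}} = \frac{-12 + i \sqrt{7}}{434 + \frac{53 - 60}{-2}} = \frac{-12 + i \sqrt{7}}{434 - - \frac{7}{2}} = \frac{-12 + i \sqrt{7}}{434 + \frac{7}{2}} = \frac{-12 + i \sqrt{7}}{\frac{875}{2}} = \left(-12 + i \sqrt{7}\right) \frac{2}{875} = - \frac{24}{875} + \frac{2 i \sqrt{7}}{875}$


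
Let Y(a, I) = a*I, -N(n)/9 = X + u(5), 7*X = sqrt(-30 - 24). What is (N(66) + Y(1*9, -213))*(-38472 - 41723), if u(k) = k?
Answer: 157342590 + 2165265*I*sqrt(6)/7 ≈ 1.5734e+8 + 7.5769e+5*I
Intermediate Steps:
X = 3*I*sqrt(6)/7 (X = sqrt(-30 - 24)/7 = sqrt(-54)/7 = (3*I*sqrt(6))/7 = 3*I*sqrt(6)/7 ≈ 1.0498*I)
N(n) = -45 - 27*I*sqrt(6)/7 (N(n) = -9*(3*I*sqrt(6)/7 + 5) = -9*(5 + 3*I*sqrt(6)/7) = -45 - 27*I*sqrt(6)/7)
Y(a, I) = I*a
(N(66) + Y(1*9, -213))*(-38472 - 41723) = ((-45 - 27*I*sqrt(6)/7) - 213*9)*(-38472 - 41723) = ((-45 - 27*I*sqrt(6)/7) - 213*9)*(-80195) = ((-45 - 27*I*sqrt(6)/7) - 1917)*(-80195) = (-1962 - 27*I*sqrt(6)/7)*(-80195) = 157342590 + 2165265*I*sqrt(6)/7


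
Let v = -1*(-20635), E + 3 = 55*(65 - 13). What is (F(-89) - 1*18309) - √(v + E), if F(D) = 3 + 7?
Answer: -18299 - 2*√5873 ≈ -18452.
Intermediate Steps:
F(D) = 10
E = 2857 (E = -3 + 55*(65 - 13) = -3 + 55*52 = -3 + 2860 = 2857)
v = 20635
(F(-89) - 1*18309) - √(v + E) = (10 - 1*18309) - √(20635 + 2857) = (10 - 18309) - √23492 = -18299 - 2*√5873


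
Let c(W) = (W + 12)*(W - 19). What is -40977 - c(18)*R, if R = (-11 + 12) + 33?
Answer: -39957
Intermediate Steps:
c(W) = (-19 + W)*(12 + W) (c(W) = (12 + W)*(-19 + W) = (-19 + W)*(12 + W))
R = 34 (R = 1 + 33 = 34)
-40977 - c(18)*R = -40977 - (-228 + 18² - 7*18)*34 = -40977 - (-228 + 324 - 126)*34 = -40977 - (-30)*34 = -40977 - 1*(-1020) = -40977 + 1020 = -39957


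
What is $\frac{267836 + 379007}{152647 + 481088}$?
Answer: $\frac{646843}{633735} \approx 1.0207$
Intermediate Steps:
$\frac{267836 + 379007}{152647 + 481088} = \frac{646843}{633735}$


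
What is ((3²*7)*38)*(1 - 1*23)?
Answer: -52668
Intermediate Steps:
((3²*7)*38)*(1 - 1*23) = ((9*7)*38)*(1 - 23) = (63*38)*(-22) = 2394*(-22) = -52668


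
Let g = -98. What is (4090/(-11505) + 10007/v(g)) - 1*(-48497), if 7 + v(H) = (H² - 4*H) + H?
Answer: 367922473732/7586397 ≈ 48498.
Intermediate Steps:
v(H) = -7 + H² - 3*H (v(H) = -7 + ((H² - 4*H) + H) = -7 + (H² - 3*H) = -7 + H² - 3*H)
(4090/(-11505) + 10007/v(g)) - 1*(-48497) = (4090/(-11505) + 10007/(-7 + (-98)² - 3*(-98))) - 1*(-48497) = (4090*(-1/11505) + 10007/(-7 + 9604 + 294)) + 48497 = (-818/2301 + 10007/9891) + 48497 = 4978423/7586397 + 48497 = 367922473732/7586397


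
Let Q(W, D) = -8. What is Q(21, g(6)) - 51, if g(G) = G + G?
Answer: -59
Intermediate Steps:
g(G) = 2*G
Q(21, g(6)) - 51 = -8 - 51 = -59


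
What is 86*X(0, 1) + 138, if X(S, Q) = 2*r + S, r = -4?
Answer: -550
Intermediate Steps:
X(S, Q) = -8 + S (X(S, Q) = 2*(-4) + S = -8 + S)
86*X(0, 1) + 138 = 86*(-8 + 0) + 138 = 86*(-8) + 138 = -688 + 138 = -550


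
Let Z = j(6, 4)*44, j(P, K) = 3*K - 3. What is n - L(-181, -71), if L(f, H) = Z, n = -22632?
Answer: -23028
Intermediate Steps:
j(P, K) = -3 + 3*K
Z = 396 (Z = (-3 + 3*4)*44 = (-3 + 12)*44 = 9*44 = 396)
L(f, H) = 396
n - L(-181, -71) = -22632 - 1*396 = -22632 - 396 = -23028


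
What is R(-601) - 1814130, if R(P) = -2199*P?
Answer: -492531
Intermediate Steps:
R(-601) - 1814130 = -2199*(-601) - 1814130 = 1321599 - 1814130 = -492531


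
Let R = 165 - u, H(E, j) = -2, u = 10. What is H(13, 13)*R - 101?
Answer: -411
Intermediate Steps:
R = 155 (R = 165 - 1*10 = 165 - 10 = 155)
H(13, 13)*R - 101 = -2*155 - 101 = -310 - 101 = -411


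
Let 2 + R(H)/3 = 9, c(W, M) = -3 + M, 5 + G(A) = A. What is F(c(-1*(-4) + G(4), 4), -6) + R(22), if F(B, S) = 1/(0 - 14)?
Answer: 293/14 ≈ 20.929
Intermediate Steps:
G(A) = -5 + A
R(H) = 21 (R(H) = -6 + 3*9 = -6 + 27 = 21)
F(B, S) = -1/14 (F(B, S) = 1/(-14) = -1/14)
F(c(-1*(-4) + G(4), 4), -6) + R(22) = -1/14 + 21 = 293/14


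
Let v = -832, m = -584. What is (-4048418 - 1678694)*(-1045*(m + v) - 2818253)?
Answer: 7665928406696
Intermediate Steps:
(-4048418 - 1678694)*(-1045*(m + v) - 2818253) = (-4048418 - 1678694)*(-1045*(-584 - 832) - 2818253) = -5727112*(-1045*(-1416) - 2818253) = -5727112*(1479720 - 2818253) = -5727112*(-1338533) = 7665928406696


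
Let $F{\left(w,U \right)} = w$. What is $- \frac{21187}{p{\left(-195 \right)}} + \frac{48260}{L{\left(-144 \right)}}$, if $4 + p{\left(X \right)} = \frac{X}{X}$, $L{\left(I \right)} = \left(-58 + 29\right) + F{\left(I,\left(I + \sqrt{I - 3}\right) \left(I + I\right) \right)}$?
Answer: $\frac{3520571}{519} \approx 6783.4$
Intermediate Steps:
$L{\left(I \right)} = -29 + I$ ($L{\left(I \right)} = \left(-58 + 29\right) + I = -29 + I$)
$p{\left(X \right)} = -3$ ($p{\left(X \right)} = -4 + \frac{X}{X} = -4 + 1 = -3$)
$- \frac{21187}{p{\left(-195 \right)}} + \frac{48260}{L{\left(-144 \right)}} = - \frac{21187}{-3} + \frac{48260}{-29 - 144} = \left(-21187\right) \left(- \frac{1}{3}\right) + \frac{48260}{-173} = \frac{21187}{3} + 48260 \left(- \frac{1}{173}\right) = \frac{21187}{3} - \frac{48260}{173} = \frac{3520571}{519}$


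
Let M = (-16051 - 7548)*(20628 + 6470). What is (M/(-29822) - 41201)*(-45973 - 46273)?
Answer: 27176156813960/14911 ≈ 1.8226e+9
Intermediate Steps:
M = -639485702 (M = -23599*27098 = -639485702)
(M/(-29822) - 41201)*(-45973 - 46273) = (-639485702/(-29822) - 41201)*(-45973 - 46273) = (-639485702*(-1/29822) - 41201)*(-92246) = (319742851/14911 - 41201)*(-92246) = -294605260/14911*(-92246) = 27176156813960/14911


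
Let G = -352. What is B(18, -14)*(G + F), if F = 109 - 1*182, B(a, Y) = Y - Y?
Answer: 0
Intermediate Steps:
B(a, Y) = 0
F = -73 (F = 109 - 182 = -73)
B(18, -14)*(G + F) = 0*(-352 - 73) = 0*(-425) = 0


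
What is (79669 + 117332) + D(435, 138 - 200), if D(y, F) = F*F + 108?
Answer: 200953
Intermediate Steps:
D(y, F) = 108 + F**2 (D(y, F) = F**2 + 108 = 108 + F**2)
(79669 + 117332) + D(435, 138 - 200) = (79669 + 117332) + (108 + (138 - 200)**2) = 197001 + (108 + (-62)**2) = 197001 + (108 + 3844) = 197001 + 3952 = 200953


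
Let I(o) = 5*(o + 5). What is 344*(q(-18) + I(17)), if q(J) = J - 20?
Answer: 24768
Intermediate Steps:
q(J) = -20 + J
I(o) = 25 + 5*o (I(o) = 5*(5 + o) = 25 + 5*o)
344*(q(-18) + I(17)) = 344*((-20 - 18) + (25 + 5*17)) = 344*(-38 + (25 + 85)) = 344*(-38 + 110) = 344*72 = 24768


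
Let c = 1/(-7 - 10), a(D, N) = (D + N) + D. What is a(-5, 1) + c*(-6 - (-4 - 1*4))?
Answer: -155/17 ≈ -9.1176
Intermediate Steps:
a(D, N) = N + 2*D
c = -1/17 (c = 1/(-17) = -1/17 ≈ -0.058824)
a(-5, 1) + c*(-6 - (-4 - 1*4)) = (1 + 2*(-5)) - (-6 - (-4 - 1*4))/17 = (1 - 10) - (-6 - (-4 - 4))/17 = -9 - (-6 - 1*(-8))/17 = -9 - (-6 + 8)/17 = -9 - 1/17*2 = -9 - 2/17 = -155/17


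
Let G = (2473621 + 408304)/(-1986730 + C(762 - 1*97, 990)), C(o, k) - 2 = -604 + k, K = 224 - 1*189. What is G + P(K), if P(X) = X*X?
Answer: 2430387025/1986342 ≈ 1223.5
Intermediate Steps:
K = 35 (K = 224 - 189 = 35)
C(o, k) = -602 + k (C(o, k) = 2 + (-604 + k) = -602 + k)
P(X) = X**2
G = -2881925/1986342 (G = (2473621 + 408304)/(-1986730 + (-602 + 990)) = 2881925/(-1986730 + 388) = 2881925/(-1986342) = 2881925*(-1/1986342) = -2881925/1986342 ≈ -1.4509)
G + P(K) = -2881925/1986342 + 35**2 = -2881925/1986342 + 1225 = 2430387025/1986342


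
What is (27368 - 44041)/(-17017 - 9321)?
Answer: 16673/26338 ≈ 0.63304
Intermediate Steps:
(27368 - 44041)/(-17017 - 9321) = -16673/(-26338) = -16673*(-1/26338) = 16673/26338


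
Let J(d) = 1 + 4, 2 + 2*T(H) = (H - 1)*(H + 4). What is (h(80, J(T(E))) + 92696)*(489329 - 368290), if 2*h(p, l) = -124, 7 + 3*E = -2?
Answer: 11212326726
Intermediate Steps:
E = -3 (E = -7/3 + (1/3)*(-2) = -7/3 - 2/3 = -3)
T(H) = -1 + (-1 + H)*(4 + H)/2 (T(H) = -1 + ((H - 1)*(H + 4))/2 = -1 + ((-1 + H)*(4 + H))/2 = -1 + (-1 + H)*(4 + H)/2)
J(d) = 5
h(p, l) = -62 (h(p, l) = (1/2)*(-124) = -62)
(h(80, J(T(E))) + 92696)*(489329 - 368290) = (-62 + 92696)*(489329 - 368290) = 92634*121039 = 11212326726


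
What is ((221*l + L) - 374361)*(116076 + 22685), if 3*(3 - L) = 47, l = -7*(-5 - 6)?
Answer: -148761505270/3 ≈ -4.9587e+10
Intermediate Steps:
l = 77 (l = -7*(-11) = 77)
L = -38/3 (L = 3 - ⅓*47 = 3 - 47/3 = -38/3 ≈ -12.667)
((221*l + L) - 374361)*(116076 + 22685) = ((221*77 - 38/3) - 374361)*(116076 + 22685) = ((17017 - 38/3) - 374361)*138761 = (51013/3 - 374361)*138761 = -1072070/3*138761 = -148761505270/3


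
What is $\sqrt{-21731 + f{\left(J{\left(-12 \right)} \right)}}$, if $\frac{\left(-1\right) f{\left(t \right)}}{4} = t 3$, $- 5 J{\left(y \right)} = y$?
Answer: $\frac{i \sqrt{543995}}{5} \approx 147.51 i$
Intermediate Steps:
$J{\left(y \right)} = - \frac{y}{5}$
$f{\left(t \right)} = - 12 t$ ($f{\left(t \right)} = - 4 t 3 = - 4 \cdot 3 t = - 12 t$)
$\sqrt{-21731 + f{\left(J{\left(-12 \right)} \right)}} = \sqrt{-21731 - 12 \left(\left(- \frac{1}{5}\right) \left(-12\right)\right)} = \sqrt{-21731 - \frac{144}{5}} = \sqrt{- \frac{108799}{5}} = \frac{i \sqrt{543995}}{5}$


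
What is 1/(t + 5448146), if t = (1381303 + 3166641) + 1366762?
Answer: 1/11362852 ≈ 8.8006e-8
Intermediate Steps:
t = 5914706 (t = 4547944 + 1366762 = 5914706)
1/(t + 5448146) = 1/(5914706 + 5448146) = 1/11362852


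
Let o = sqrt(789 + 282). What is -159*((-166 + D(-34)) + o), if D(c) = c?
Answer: 31800 - 477*sqrt(119) ≈ 26597.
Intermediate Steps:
o = 3*sqrt(119) (o = sqrt(1071) = 3*sqrt(119) ≈ 32.726)
-159*((-166 + D(-34)) + o) = -159*((-166 - 34) + 3*sqrt(119)) = -159*(-200 + 3*sqrt(119)) = 31800 - 477*sqrt(119)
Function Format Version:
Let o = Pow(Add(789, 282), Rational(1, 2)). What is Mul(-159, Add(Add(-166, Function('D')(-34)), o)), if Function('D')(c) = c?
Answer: Add(31800, Mul(-477, Pow(119, Rational(1, 2)))) ≈ 26597.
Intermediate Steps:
o = Mul(3, Pow(119, Rational(1, 2))) (o = Pow(1071, Rational(1, 2)) = Mul(3, Pow(119, Rational(1, 2))) ≈ 32.726)
Mul(-159, Add(Add(-166, Function('D')(-34)), o)) = Mul(-159, Add(Add(-166, -34), Mul(3, Pow(119, Rational(1, 2))))) = Mul(-159, Add(-200, Mul(3, Pow(119, Rational(1, 2))))) = Add(31800, Mul(-477, Pow(119, Rational(1, 2))))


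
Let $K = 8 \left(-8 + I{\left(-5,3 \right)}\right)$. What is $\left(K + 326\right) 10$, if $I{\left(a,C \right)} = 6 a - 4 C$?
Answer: $-740$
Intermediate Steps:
$I{\left(a,C \right)} = - 4 C + 6 a$
$K = -400$ ($K = 8 \left(-8 + \left(\left(-4\right) 3 + 6 \left(-5\right)\right)\right) = 8 \left(-8 - 42\right) = 8 \left(-50\right) = -400$)
$\left(K + 326\right) 10 = \left(-400 + 326\right) 10 = \left(-74\right) 10 = -740$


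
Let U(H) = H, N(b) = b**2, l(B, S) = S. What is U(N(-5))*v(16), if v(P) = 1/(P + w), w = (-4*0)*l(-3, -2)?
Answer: 25/16 ≈ 1.5625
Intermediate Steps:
w = 0 (w = -4*0*(-2) = 0*(-2) = 0)
v(P) = 1/P (v(P) = 1/(P + 0) = 1/P)
U(N(-5))*v(16) = (-5)**2/16 = 25*(1/16) = 25/16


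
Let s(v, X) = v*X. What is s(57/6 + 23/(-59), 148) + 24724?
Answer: 1538266/59 ≈ 26072.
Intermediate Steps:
s(v, X) = X*v
s(57/6 + 23/(-59), 148) + 24724 = 148*(57/6 + 23/(-59)) + 24724 = 148*(57*(⅙) + 23*(-1/59)) + 24724 = 148*(19/2 - 23/59) + 24724 = 148*(1075/118) + 24724 = 79550/59 + 24724 = 1538266/59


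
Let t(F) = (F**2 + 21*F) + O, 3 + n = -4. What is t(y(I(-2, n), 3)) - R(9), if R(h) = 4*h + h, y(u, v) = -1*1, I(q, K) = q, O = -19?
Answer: -84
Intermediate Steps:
n = -7 (n = -3 - 4 = -7)
y(u, v) = -1
t(F) = -19 + F**2 + 21*F (t(F) = (F**2 + 21*F) - 19 = -19 + F**2 + 21*F)
R(h) = 5*h
t(y(I(-2, n), 3)) - R(9) = (-19 + (-1)**2 + 21*(-1)) - 5*9 = (-19 + 1 - 21) - 1*45 = -39 - 45 = -84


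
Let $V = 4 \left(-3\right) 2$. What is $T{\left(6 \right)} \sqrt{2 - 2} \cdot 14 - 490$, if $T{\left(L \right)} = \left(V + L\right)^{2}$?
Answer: $-490$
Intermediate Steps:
$V = -24$ ($V = \left(-12\right) 2 = -24$)
$T{\left(L \right)} = \left(-24 + L\right)^{2}$
$T{\left(6 \right)} \sqrt{2 - 2} \cdot 14 - 490 = \left(-24 + 6\right)^{2} \sqrt{2 - 2} \cdot 14 - 490 = \left(-18\right)^{2} \sqrt{0} \cdot 14 - 490 = 324 \cdot 0 \cdot 14 - 490 = 0 \cdot 14 - 490 = 0 - 490 = -490$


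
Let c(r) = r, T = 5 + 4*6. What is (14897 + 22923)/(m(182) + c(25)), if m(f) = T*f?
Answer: 37820/5303 ≈ 7.1318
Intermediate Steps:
T = 29 (T = 5 + 24 = 29)
m(f) = 29*f
(14897 + 22923)/(m(182) + c(25)) = (14897 + 22923)/(29*182 + 25) = 37820/(5278 + 25) = 37820/5303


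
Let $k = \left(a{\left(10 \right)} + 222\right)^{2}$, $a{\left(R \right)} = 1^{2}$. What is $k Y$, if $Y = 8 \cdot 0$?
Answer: $0$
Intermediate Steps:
$a{\left(R \right)} = 1$
$Y = 0$
$k = 49729$ ($k = \left(1 + 222\right)^{2} = 223^{2} = 49729$)
$k Y = 49729 \cdot 0 = 0$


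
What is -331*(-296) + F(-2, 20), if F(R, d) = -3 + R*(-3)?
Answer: 97979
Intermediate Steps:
F(R, d) = -3 - 3*R
-331*(-296) + F(-2, 20) = -331*(-296) + (-3 - 3*(-2)) = 97976 + (-3 + 6) = 97976 + 3 = 97979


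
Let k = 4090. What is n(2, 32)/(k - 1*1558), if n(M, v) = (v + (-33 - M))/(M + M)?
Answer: -1/3376 ≈ -0.00029621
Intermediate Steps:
n(M, v) = (-33 + v - M)/(2*M) (n(M, v) = (-33 + v - M)/((2*M)) = (-33 + v - M)*(1/(2*M)) = (-33 + v - M)/(2*M))
n(2, 32)/(k - 1*1558) = ((½)*(-33 + 32 - 1*2)/2)/(4090 - 1*1558) = ((½)*(½)*(-33 + 32 - 2))/(4090 - 1558) = ((½)*(½)*(-3))/2532 = -¾*1/2532 = -1/3376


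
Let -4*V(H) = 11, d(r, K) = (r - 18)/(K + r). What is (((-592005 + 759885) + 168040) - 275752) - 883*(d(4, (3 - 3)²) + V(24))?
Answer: 262747/4 ≈ 65687.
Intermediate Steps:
d(r, K) = (-18 + r)/(K + r)
V(H) = -11/4 (V(H) = -¼*11 = -11/4)
(((-592005 + 759885) + 168040) - 275752) - 883*(d(4, (3 - 3)²) + V(24)) = (((-592005 + 759885) + 168040) - 275752) - 883*((-18 + 4)/((3 - 3)² + 4) - 11/4) = ((167880 + 168040) - 275752) - 883*(-14/(0² + 4) - 11/4) = (335920 - 275752) - 883*(-14/(0 + 4) - 11/4) = 60168 - 883*(-14/4 - 11/4) = 60168 - 883*((¼)*(-14) - 11/4) = 60168 - 883*(-7/2 - 11/4) = 60168 - 883*(-25/4) = 60168 + 22075/4 = 262747/4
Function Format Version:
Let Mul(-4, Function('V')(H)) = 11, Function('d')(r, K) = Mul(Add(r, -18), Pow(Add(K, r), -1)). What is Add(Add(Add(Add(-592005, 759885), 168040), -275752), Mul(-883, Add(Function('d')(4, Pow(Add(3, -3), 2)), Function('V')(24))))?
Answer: Rational(262747, 4) ≈ 65687.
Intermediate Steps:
Function('d')(r, K) = Mul(Pow(Add(K, r), -1), Add(-18, r)) (Function('d')(r, K) = Mul(Add(-18, r), Pow(Add(K, r), -1)) = Mul(Pow(Add(K, r), -1), Add(-18, r)))
Function('V')(H) = Rational(-11, 4) (Function('V')(H) = Mul(Rational(-1, 4), 11) = Rational(-11, 4))
Add(Add(Add(Add(-592005, 759885), 168040), -275752), Mul(-883, Add(Function('d')(4, Pow(Add(3, -3), 2)), Function('V')(24)))) = Add(Add(Add(Add(-592005, 759885), 168040), -275752), Mul(-883, Add(Mul(Pow(Add(Pow(Add(3, -3), 2), 4), -1), Add(-18, 4)), Rational(-11, 4)))) = Add(Add(Add(167880, 168040), -275752), Mul(-883, Add(Mul(Pow(Add(Pow(0, 2), 4), -1), -14), Rational(-11, 4)))) = Add(Add(335920, -275752), Mul(-883, Add(Mul(Pow(Add(0, 4), -1), -14), Rational(-11, 4)))) = Add(60168, Mul(-883, Add(Mul(Pow(4, -1), -14), Rational(-11, 4)))) = Add(60168, Mul(-883, Add(Mul(Rational(1, 4), -14), Rational(-11, 4)))) = Add(60168, Mul(-883, Add(Rational(-7, 2), Rational(-11, 4)))) = Add(60168, Mul(-883, Rational(-25, 4))) = Add(60168, Rational(22075, 4)) = Rational(262747, 4)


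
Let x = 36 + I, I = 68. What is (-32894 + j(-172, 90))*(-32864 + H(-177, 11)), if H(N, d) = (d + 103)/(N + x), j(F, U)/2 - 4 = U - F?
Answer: 77642457332/73 ≈ 1.0636e+9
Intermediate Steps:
x = 104 (x = 36 + 68 = 104)
j(F, U) = 8 - 2*F + 2*U (j(F, U) = 8 + 2*(U - F) = 8 + (-2*F + 2*U) = 8 - 2*F + 2*U)
H(N, d) = (103 + d)/(104 + N) (H(N, d) = (d + 103)/(N + 104) = (103 + d)/(104 + N))
(-32894 + j(-172, 90))*(-32864 + H(-177, 11)) = (-32894 + (8 - 2*(-172) + 2*90))*(-32864 + (103 + 11)/(104 - 177)) = (-32894 + (8 + 344 + 180))*(-32864 + 114/(-73)) = (-32894 + 532)*(-32864 - 1/73*114) = -32362*(-32864 - 114/73) = -32362*(-2399186/73) = 77642457332/73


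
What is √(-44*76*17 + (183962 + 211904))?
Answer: √339018 ≈ 582.25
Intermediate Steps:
√(-44*76*17 + (183962 + 211904)) = √(-3344*17 + 395866) = √(-56848 + 395866) = √339018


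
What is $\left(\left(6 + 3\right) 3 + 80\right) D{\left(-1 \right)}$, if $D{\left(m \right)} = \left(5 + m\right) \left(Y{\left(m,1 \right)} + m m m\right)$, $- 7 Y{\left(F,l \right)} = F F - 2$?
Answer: $- \frac{2568}{7} \approx -366.86$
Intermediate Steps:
$Y{\left(F,l \right)} = \frac{2}{7} - \frac{F^{2}}{7}$ ($Y{\left(F,l \right)} = - \frac{F F - 2}{7} = - \frac{F^{2} - 2}{7} = - \frac{-2 + F^{2}}{7} = \frac{2}{7} - \frac{F^{2}}{7}$)
$D{\left(m \right)} = \left(5 + m\right) \left(\frac{2}{7} + m^{3} - \frac{m^{2}}{7}\right)$ ($D{\left(m \right)} = \left(5 + m\right) \left(\left(\frac{2}{7} - \frac{m^{2}}{7}\right) + m m m\right) = \left(5 + m\right) \left(\left(\frac{2}{7} - \frac{m^{2}}{7}\right) + m^{2} m\right) = \left(5 + m\right) \left(\left(\frac{2}{7} - \frac{m^{2}}{7}\right) + m^{3}\right) = \left(5 + m\right) \left(\frac{2}{7} + m^{3} - \frac{m^{2}}{7}\right)$)
$\left(\left(6 + 3\right) 3 + 80\right) D{\left(-1 \right)} = \left(\left(6 + 3\right) 3 + 80\right) \left(\frac{10}{7} + \left(-1\right)^{4} - \frac{5 \left(-1\right)^{2}}{7} + \frac{2}{7} \left(-1\right) + \frac{34 \left(-1\right)^{3}}{7}\right) = \left(9 \cdot 3 + 80\right) \left(\frac{10}{7} + 1 - \frac{5}{7} - \frac{2}{7} + \frac{34}{7} \left(-1\right)\right) = \left(27 + 80\right) \left(\frac{10}{7} + 1 - \frac{5}{7} - \frac{2}{7} - \frac{34}{7}\right) = 107 \left(- \frac{24}{7}\right) = - \frac{2568}{7}$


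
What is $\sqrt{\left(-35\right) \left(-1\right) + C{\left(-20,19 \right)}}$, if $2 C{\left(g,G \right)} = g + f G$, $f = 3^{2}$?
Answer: $\frac{\sqrt{442}}{2} \approx 10.512$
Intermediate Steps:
$f = 9$
$C{\left(g,G \right)} = \frac{g}{2} + \frac{9 G}{2}$ ($C{\left(g,G \right)} = \frac{g + 9 G}{2} = \frac{g}{2} + \frac{9 G}{2}$)
$\sqrt{\left(-35\right) \left(-1\right) + C{\left(-20,19 \right)}} = \sqrt{\left(-35\right) \left(-1\right) + \left(\frac{1}{2} \left(-20\right) + \frac{9}{2} \cdot 19\right)} = \sqrt{35 + \left(-10 + \frac{171}{2}\right)} = \sqrt{35 + \frac{151}{2}} = \sqrt{\frac{221}{2}} = \frac{\sqrt{442}}{2}$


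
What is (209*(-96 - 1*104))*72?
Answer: -3009600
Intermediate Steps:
(209*(-96 - 1*104))*72 = (209*(-96 - 104))*72 = (209*(-200))*72 = -41800*72 = -3009600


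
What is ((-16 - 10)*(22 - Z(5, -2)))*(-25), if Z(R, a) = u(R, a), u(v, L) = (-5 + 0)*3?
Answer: 24050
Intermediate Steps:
u(v, L) = -15 (u(v, L) = -5*3 = -15)
Z(R, a) = -15
((-16 - 10)*(22 - Z(5, -2)))*(-25) = ((-16 - 10)*(22 - 1*(-15)))*(-25) = -26*(22 + 15)*(-25) = -26*37*(-25) = -962*(-25) = 24050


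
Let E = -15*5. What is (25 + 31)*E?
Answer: -4200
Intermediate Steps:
E = -75
(25 + 31)*E = (25 + 31)*(-75) = 56*(-75) = -4200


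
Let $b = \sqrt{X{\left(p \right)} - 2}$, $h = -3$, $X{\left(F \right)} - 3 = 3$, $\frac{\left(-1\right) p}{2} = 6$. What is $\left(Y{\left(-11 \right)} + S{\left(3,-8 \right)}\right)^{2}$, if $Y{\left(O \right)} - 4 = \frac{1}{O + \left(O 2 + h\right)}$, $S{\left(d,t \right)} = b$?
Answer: $\frac{46225}{1296} \approx 35.667$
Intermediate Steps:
$p = -12$ ($p = \left(-2\right) 6 = -12$)
$X{\left(F \right)} = 6$ ($X{\left(F \right)} = 3 + 3 = 6$)
$b = 2$ ($b = \sqrt{6 - 2} = \sqrt{4} = 2$)
$S{\left(d,t \right)} = 2$
$Y{\left(O \right)} = 4 + \frac{1}{-3 + 3 O}$ ($Y{\left(O \right)} = 4 + \frac{1}{O + \left(O 2 - 3\right)} = 4 + \frac{1}{O + \left(2 O - 3\right)} = 4 + \frac{1}{O + \left(-3 + 2 O\right)} = 4 + \frac{1}{-3 + 3 O}$)
$\left(Y{\left(-11 \right)} + S{\left(3,-8 \right)}\right)^{2} = \left(\frac{-11 + 12 \left(-11\right)}{3 \left(-1 - 11\right)} + 2\right)^{2} = \left(\frac{-11 - 132}{3 \left(-12\right)} + 2\right)^{2} = \left(\frac{1}{3} \left(- \frac{1}{12}\right) \left(-143\right) + 2\right)^{2} = \left(\frac{143}{36} + 2\right)^{2} = \left(\frac{215}{36}\right)^{2} = \frac{46225}{1296}$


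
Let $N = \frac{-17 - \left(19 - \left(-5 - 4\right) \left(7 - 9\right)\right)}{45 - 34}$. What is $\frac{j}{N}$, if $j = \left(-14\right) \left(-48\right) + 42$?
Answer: $- \frac{1309}{3} \approx -436.33$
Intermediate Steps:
$j = 714$ ($j = 672 + 42 = 714$)
$N = - \frac{18}{11}$ ($N = \frac{-17 - 1}{11} = \frac{1}{11} \left(-18\right) = - \frac{18}{11} \approx -1.6364$)
$\frac{j}{N} = \frac{714}{- \frac{18}{11}} = 714 \left(- \frac{11}{18}\right) = - \frac{1309}{3}$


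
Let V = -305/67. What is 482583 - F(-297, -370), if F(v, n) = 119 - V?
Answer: 32324783/67 ≈ 4.8246e+5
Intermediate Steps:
V = -305/67 (V = -305*1/67 = -305/67 ≈ -4.5522)
F(v, n) = 8278/67 (F(v, n) = 119 - 1*(-305/67) = 119 + 305/67 = 8278/67)
482583 - F(-297, -370) = 482583 - 1*8278/67 = 482583 - 8278/67 = 32324783/67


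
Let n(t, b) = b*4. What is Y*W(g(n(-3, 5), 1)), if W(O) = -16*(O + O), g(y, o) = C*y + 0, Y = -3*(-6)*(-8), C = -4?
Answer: -368640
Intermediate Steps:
Y = -144 (Y = 18*(-8) = -144)
n(t, b) = 4*b
g(y, o) = -4*y (g(y, o) = -4*y + 0 = -4*y)
W(O) = -32*O
Y*W(g(n(-3, 5), 1)) = -(-4608)*(-16*5) = -(-4608)*(-4*20) = -(-4608)*(-80) = -144*2560 = -368640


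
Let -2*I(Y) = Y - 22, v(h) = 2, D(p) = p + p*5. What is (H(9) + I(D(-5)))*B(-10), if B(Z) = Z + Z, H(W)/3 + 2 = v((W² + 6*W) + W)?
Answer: -520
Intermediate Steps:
D(p) = 6*p (D(p) = p + 5*p = 6*p)
H(W) = 0 (H(W) = -6 + 3*2 = -6 + 6 = 0)
B(Z) = 2*Z
I(Y) = 11 - Y/2 (I(Y) = -(Y - 22)/2 = -(-22 + Y)/2 = 11 - Y/2)
(H(9) + I(D(-5)))*B(-10) = (0 + (11 - 3*(-5)))*(2*(-10)) = (0 + (11 - ½*(-30)))*(-20) = (0 + (11 + 15))*(-20) = (0 + 26)*(-20) = 26*(-20) = -520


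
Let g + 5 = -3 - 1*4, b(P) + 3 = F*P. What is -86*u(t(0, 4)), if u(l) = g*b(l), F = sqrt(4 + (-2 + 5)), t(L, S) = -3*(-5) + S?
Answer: -3096 + 19608*sqrt(7) ≈ 48782.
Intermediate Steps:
t(L, S) = 15 + S
F = sqrt(7) (F = sqrt(4 + 3) = sqrt(7) ≈ 2.6458)
b(P) = -3 + P*sqrt(7) (b(P) = -3 + sqrt(7)*P = -3 + P*sqrt(7))
g = -12 (g = -5 + (-3 - 1*4) = -5 + (-3 - 4) = -5 - 7 = -12)
u(l) = 36 - 12*l*sqrt(7) (u(l) = -12*(-3 + l*sqrt(7)) = 36 - 12*l*sqrt(7))
-86*u(t(0, 4)) = -86*(36 - 12*(15 + 4)*sqrt(7)) = -86*(36 - 12*19*sqrt(7)) = -86*(36 - 228*sqrt(7)) = -3096 + 19608*sqrt(7)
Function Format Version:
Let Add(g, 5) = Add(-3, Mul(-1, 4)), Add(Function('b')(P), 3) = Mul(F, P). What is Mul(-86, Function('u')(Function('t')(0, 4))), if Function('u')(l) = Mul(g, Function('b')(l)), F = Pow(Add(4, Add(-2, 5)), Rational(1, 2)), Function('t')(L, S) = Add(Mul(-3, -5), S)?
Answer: Add(-3096, Mul(19608, Pow(7, Rational(1, 2)))) ≈ 48782.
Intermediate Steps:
Function('t')(L, S) = Add(15, S)
F = Pow(7, Rational(1, 2)) (F = Pow(Add(4, 3), Rational(1, 2)) = Pow(7, Rational(1, 2)) ≈ 2.6458)
Function('b')(P) = Add(-3, Mul(P, Pow(7, Rational(1, 2)))) (Function('b')(P) = Add(-3, Mul(Pow(7, Rational(1, 2)), P)) = Add(-3, Mul(P, Pow(7, Rational(1, 2)))))
g = -12 (g = Add(-5, Add(-3, Mul(-1, 4))) = Add(-5, Add(-3, -4)) = Add(-5, -7) = -12)
Function('u')(l) = Add(36, Mul(-12, l, Pow(7, Rational(1, 2)))) (Function('u')(l) = Mul(-12, Add(-3, Mul(l, Pow(7, Rational(1, 2))))) = Add(36, Mul(-12, l, Pow(7, Rational(1, 2)))))
Mul(-86, Function('u')(Function('t')(0, 4))) = Mul(-86, Add(36, Mul(-12, Add(15, 4), Pow(7, Rational(1, 2))))) = Mul(-86, Add(36, Mul(-12, 19, Pow(7, Rational(1, 2))))) = Mul(-86, Add(36, Mul(-228, Pow(7, Rational(1, 2))))) = Add(-3096, Mul(19608, Pow(7, Rational(1, 2))))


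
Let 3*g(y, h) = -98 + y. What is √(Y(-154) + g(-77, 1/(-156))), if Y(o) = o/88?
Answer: I*√2163/6 ≈ 7.7513*I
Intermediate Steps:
g(y, h) = -98/3 + y/3 (g(y, h) = (-98 + y)/3 = -98/3 + y/3)
Y(o) = o/88 (Y(o) = o*(1/88) = o/88)
√(Y(-154) + g(-77, 1/(-156))) = √((1/88)*(-154) + (-98/3 + (⅓)*(-77))) = √(-7/4 + (-98/3 - 77/3)) = √(-7/4 - 175/3) = √(-721/12) = I*√2163/6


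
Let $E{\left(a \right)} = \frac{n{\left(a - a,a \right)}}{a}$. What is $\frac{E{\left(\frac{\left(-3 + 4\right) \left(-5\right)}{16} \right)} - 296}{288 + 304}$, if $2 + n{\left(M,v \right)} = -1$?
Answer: $- \frac{179}{370} \approx -0.48378$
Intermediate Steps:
$n{\left(M,v \right)} = -3$ ($n{\left(M,v \right)} = -2 - 1 = -3$)
$E{\left(a \right)} = - \frac{3}{a}$
$\frac{E{\left(\frac{\left(-3 + 4\right) \left(-5\right)}{16} \right)} - 296}{288 + 304} = \frac{- \frac{3}{\left(-3 + 4\right) \left(-5\right) \frac{1}{16}} - 296}{288 + 304} = \frac{- \frac{3}{1 \left(-5\right) \frac{1}{16}} - 296}{592} = \left(- \frac{3}{\left(-5\right) \frac{1}{16}} - 296\right) \frac{1}{592} = \left(- \frac{3}{- \frac{5}{16}} - 296\right) \frac{1}{592} = \left(\left(-3\right) \left(- \frac{16}{5}\right) - 296\right) \frac{1}{592} = \left(\frac{48}{5} - 296\right) \frac{1}{592} = \left(- \frac{1432}{5}\right) \frac{1}{592} = - \frac{179}{370}$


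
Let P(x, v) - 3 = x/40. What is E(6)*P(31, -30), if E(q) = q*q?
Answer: 1359/10 ≈ 135.90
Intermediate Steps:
E(q) = q²
P(x, v) = 3 + x/40
E(6)*P(31, -30) = 6²*(3 + (1/40)*31) = 36*(3 + 31/40) = 36*(151/40) = 1359/10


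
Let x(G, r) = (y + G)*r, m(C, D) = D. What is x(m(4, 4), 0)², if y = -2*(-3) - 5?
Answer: 0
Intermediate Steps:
y = 1 (y = 6 - 5 = 1)
x(G, r) = r*(1 + G) (x(G, r) = (1 + G)*r = r*(1 + G))
x(m(4, 4), 0)² = (0*(1 + 4))² = (0*5)² = 0² = 0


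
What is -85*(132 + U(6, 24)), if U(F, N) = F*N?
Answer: -23460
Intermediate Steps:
-85*(132 + U(6, 24)) = -85*(132 + 6*24) = -85*(132 + 144) = -85*276 = -23460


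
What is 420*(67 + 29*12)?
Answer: 174300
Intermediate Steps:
420*(67 + 29*12) = 420*(67 + 348) = 420*415 = 174300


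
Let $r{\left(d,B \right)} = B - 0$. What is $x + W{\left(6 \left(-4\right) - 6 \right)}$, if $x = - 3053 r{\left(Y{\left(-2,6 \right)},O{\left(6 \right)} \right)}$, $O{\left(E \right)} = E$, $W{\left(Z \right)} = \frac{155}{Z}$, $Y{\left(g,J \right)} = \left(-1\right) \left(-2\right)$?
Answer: $- \frac{109939}{6} \approx -18323.0$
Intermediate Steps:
$Y{\left(g,J \right)} = 2$
$r{\left(d,B \right)} = B$ ($r{\left(d,B \right)} = B + 0 = B$)
$x = -18318$ ($x = \left(-3053\right) 6 = -18318$)
$x + W{\left(6 \left(-4\right) - 6 \right)} = -18318 + \frac{155}{6 \left(-4\right) - 6} = -18318 + \frac{155}{-24 - 6} = -18318 + \frac{155}{-30} = -18318 + 155 \left(- \frac{1}{30}\right) = -18318 - \frac{31}{6} = - \frac{109939}{6}$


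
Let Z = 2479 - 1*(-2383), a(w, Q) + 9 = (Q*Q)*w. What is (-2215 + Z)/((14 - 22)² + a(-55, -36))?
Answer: -2647/71225 ≈ -0.037164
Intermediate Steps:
a(w, Q) = -9 + w*Q² (a(w, Q) = -9 + (Q*Q)*w = -9 + Q²*w = -9 + w*Q²)
Z = 4862 (Z = 2479 + 2383 = 4862)
(-2215 + Z)/((14 - 22)² + a(-55, -36)) = (-2215 + 4862)/((14 - 22)² + (-9 - 55*(-36)²)) = 2647/((-8)² + (-9 - 55*1296)) = 2647/(64 + (-9 - 71280)) = 2647/(64 - 71289) = 2647/(-71225) = 2647*(-1/71225) = -2647/71225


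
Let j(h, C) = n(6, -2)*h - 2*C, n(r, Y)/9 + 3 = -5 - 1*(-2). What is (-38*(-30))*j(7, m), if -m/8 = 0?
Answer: -430920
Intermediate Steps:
m = 0 (m = -8*0 = 0)
n(r, Y) = -54 (n(r, Y) = -27 + 9*(-5 - 1*(-2)) = -27 + 9*(-5 + 2) = -27 + 9*(-3) = -27 - 27 = -54)
j(h, C) = -54*h - 2*C
(-38*(-30))*j(7, m) = (-38*(-30))*(-54*7 - 2*0) = 1140*(-378 + 0) = 1140*(-378) = -430920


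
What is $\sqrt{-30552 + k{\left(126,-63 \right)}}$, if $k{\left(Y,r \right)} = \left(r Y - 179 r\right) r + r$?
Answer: $2 i \sqrt{60243} \approx 490.89 i$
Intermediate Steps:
$k{\left(Y,r \right)} = r + r \left(- 179 r + Y r\right)$ ($k{\left(Y,r \right)} = \left(Y r - 179 r\right) r + r = \left(- 179 r + Y r\right) r + r = r \left(- 179 r + Y r\right) + r = r + r \left(- 179 r + Y r\right)$)
$\sqrt{-30552 + k{\left(126,-63 \right)}} = \sqrt{-30552 - 63 \left(1 - -11277 + 126 \left(-63\right)\right)} = \sqrt{-30552 - 63 \left(1 + 11277 - 7938\right)} = \sqrt{-30552 - 210420} = \sqrt{-240972} = 2 i \sqrt{60243}$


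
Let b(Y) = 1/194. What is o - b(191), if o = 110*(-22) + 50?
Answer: -459781/194 ≈ -2370.0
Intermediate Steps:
b(Y) = 1/194
o = -2370 (o = -2420 + 50 = -2370)
o - b(191) = -2370 - 1*1/194 = -2370 - 1/194 = -459781/194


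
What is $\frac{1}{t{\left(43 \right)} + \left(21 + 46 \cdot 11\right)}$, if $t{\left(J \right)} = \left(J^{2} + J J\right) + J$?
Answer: $\frac{1}{4268} \approx 0.0002343$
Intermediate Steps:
$t{\left(J \right)} = J + 2 J^{2}$ ($t{\left(J \right)} = \left(J^{2} + J^{2}\right) + J = 2 J^{2} + J = J + 2 J^{2}$)
$\frac{1}{t{\left(43 \right)} + \left(21 + 46 \cdot 11\right)} = \frac{1}{43 \left(1 + 2 \cdot 43\right) + \left(21 + 46 \cdot 11\right)} = \frac{1}{43 \left(1 + 86\right) + \left(21 + 506\right)} = \frac{1}{43 \cdot 87 + 527} = \frac{1}{3741 + 527} = \frac{1}{4268}$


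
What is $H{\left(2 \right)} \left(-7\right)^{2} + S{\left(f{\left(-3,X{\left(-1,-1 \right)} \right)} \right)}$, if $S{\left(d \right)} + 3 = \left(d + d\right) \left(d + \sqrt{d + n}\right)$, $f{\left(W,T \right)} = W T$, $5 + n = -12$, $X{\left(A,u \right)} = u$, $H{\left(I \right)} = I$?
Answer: $113 + 6 i \sqrt{14} \approx 113.0 + 22.45 i$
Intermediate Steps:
$n = -17$ ($n = -5 - 12 = -17$)
$f{\left(W,T \right)} = T W$
$S{\left(d \right)} = -3 + 2 d \left(d + \sqrt{-17 + d}\right)$ ($S{\left(d \right)} = -3 + \left(d + d\right) \left(d + \sqrt{d - 17}\right) = -3 + 2 d \left(d + \sqrt{-17 + d}\right)$)
$H{\left(2 \right)} \left(-7\right)^{2} + S{\left(f{\left(-3,X{\left(-1,-1 \right)} \right)} \right)} = 2 \left(-7\right)^{2} + \left(-3 + 2 \left(\left(-1\right) \left(-3\right)\right)^{2} + 2 \left(\left(-1\right) \left(-3\right)\right) \sqrt{-17 - -3}\right) = 2 \cdot 49 + \left(-3 + 2 \cdot 3^{2} + 2 \cdot 3 \sqrt{-17 + 3}\right) = 98 + \left(-3 + 2 \cdot 9 + 2 \cdot 3 \sqrt{-14}\right) = 98 + \left(-3 + 18 + 2 \cdot 3 i \sqrt{14}\right) = 98 + \left(-3 + 18 + 6 i \sqrt{14}\right) = 98 + \left(15 + 6 i \sqrt{14}\right) = 113 + 6 i \sqrt{14}$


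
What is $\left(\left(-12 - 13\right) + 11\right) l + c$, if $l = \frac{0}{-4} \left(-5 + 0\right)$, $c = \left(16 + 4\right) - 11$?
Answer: $9$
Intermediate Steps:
$c = 9$ ($c = 20 - 11 = 9$)
$l = 0$ ($l = 0 \left(- \frac{1}{4}\right) \left(-5\right) = 0 \left(-5\right) = 0$)
$\left(\left(-12 - 13\right) + 11\right) l + c = \left(\left(-12 - 13\right) + 11\right) 0 + 9 = \left(-25 + 11\right) 0 + 9 = \left(-14\right) 0 + 9 = 0 + 9 = 9$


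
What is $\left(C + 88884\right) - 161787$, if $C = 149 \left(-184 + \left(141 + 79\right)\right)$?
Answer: $-67539$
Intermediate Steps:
$C = 5364$ ($C = 149 \left(-184 + 220\right) = 149 \cdot 36 = 5364$)
$\left(C + 88884\right) - 161787 = \left(5364 + 88884\right) - 161787 = 94248 - 161787 = -67539$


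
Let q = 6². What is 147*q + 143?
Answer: 5435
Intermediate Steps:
q = 36
147*q + 143 = 147*36 + 143 = 5292 + 143 = 5435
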